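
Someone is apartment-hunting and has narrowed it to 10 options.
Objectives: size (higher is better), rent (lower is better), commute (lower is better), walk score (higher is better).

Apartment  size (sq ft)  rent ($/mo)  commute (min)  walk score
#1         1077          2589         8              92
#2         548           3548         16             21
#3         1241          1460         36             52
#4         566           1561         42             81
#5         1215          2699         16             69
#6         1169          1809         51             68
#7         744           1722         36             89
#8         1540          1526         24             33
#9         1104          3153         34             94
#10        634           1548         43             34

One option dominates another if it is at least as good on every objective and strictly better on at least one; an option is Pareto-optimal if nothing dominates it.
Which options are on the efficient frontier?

#1: not dominated (best commute).
#2: dominated by #1 (size 1077≥548, rent 2589≤3548, commute 8≤16, walk score 92≥21).
#3: not dominated (best rent).
#4: not dominated.
#5: not dominated.
#6: not dominated.
#7: not dominated.
#8: not dominated (best size).
#9: not dominated (best walk score).
#10: dominated by #3 (size 1241≥634, rent 1460≤1548, commute 36≤43, walk score 52≥34).

#1, #3, #4, #5, #6, #7, #8, #9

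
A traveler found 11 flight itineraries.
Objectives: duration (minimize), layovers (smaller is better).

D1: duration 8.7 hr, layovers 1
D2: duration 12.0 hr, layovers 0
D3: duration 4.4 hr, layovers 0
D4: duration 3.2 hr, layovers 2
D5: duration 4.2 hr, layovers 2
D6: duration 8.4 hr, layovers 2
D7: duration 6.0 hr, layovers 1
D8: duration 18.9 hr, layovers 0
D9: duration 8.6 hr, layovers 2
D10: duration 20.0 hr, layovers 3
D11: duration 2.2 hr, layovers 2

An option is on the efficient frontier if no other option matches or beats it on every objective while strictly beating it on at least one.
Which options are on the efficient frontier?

D1: dominated by D3 (duration 4.4≤8.7, layovers 0≤1).
D2: dominated by D3 (duration 4.4≤12.0, layovers 0≤0).
D3: not dominated.
D4: dominated by D11 (duration 2.2≤3.2, layovers 2≤2).
D5: dominated by D4 (duration 3.2≤4.2, layovers 2≤2).
D6: dominated by D3 (duration 4.4≤8.4, layovers 0≤2).
D7: dominated by D3 (duration 4.4≤6.0, layovers 0≤1).
D8: dominated by D2 (duration 12.0≤18.9, layovers 0≤0).
D9: dominated by D3 (duration 4.4≤8.6, layovers 0≤2).
D10: dominated by D1 (duration 8.7≤20.0, layovers 1≤3).
D11: not dominated (best duration).

D3, D11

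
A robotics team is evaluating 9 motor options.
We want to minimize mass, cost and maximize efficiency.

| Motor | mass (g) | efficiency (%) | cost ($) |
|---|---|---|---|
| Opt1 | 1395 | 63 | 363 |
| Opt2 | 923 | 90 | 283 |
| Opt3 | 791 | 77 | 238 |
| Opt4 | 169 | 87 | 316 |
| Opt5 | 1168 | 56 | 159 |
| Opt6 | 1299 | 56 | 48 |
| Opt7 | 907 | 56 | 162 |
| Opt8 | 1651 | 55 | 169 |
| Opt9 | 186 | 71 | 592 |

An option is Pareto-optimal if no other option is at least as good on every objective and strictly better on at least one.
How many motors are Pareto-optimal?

6

Opt1: dominated by Opt2 (mass 923≤1395, efficiency 90≥63, cost 283≤363).
Opt2: not dominated (best efficiency).
Opt3: not dominated.
Opt4: not dominated (best mass).
Opt5: not dominated.
Opt6: not dominated (best cost).
Opt7: not dominated.
Opt8: dominated by Opt5 (mass 1168≤1651, efficiency 56≥55, cost 159≤169).
Opt9: dominated by Opt4 (mass 169≤186, efficiency 87≥71, cost 316≤592).
Pareto-optimal: Opt2, Opt3, Opt4, Opt5, Opt6, Opt7 → 6.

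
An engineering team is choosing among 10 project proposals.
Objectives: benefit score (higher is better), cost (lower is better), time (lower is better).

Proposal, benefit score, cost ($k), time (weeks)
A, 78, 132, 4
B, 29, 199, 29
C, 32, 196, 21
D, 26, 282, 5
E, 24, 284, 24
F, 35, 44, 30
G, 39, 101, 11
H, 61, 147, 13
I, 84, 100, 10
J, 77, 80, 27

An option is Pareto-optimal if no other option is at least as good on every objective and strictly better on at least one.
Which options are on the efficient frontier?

A, F, I, J

A: not dominated (best time).
B: dominated by A (benefit score 78≥29, cost 132≤199, time 4≤29).
C: dominated by A (benefit score 78≥32, cost 132≤196, time 4≤21).
D: dominated by A (benefit score 78≥26, cost 132≤282, time 4≤5).
E: dominated by A (benefit score 78≥24, cost 132≤284, time 4≤24).
F: not dominated (best cost).
G: dominated by I (benefit score 84≥39, cost 100≤101, time 10≤11).
H: dominated by A (benefit score 78≥61, cost 132≤147, time 4≤13).
I: not dominated (best benefit score).
J: not dominated.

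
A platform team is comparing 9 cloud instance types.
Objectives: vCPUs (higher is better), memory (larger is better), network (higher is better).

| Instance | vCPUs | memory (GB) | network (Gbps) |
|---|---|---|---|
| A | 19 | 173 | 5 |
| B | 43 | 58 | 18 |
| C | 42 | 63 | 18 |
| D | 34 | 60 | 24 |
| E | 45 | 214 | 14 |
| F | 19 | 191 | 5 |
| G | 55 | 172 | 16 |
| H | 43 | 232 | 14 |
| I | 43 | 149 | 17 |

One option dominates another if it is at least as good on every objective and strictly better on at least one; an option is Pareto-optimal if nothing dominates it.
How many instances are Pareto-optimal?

A: dominated by E (vCPUs 45≥19, memory 214≥173, network 14≥5).
B: not dominated.
C: not dominated.
D: not dominated (best network).
E: not dominated.
F: dominated by E (vCPUs 45≥19, memory 214≥191, network 14≥5).
G: not dominated (best vCPUs).
H: not dominated (best memory).
I: not dominated.
Pareto-optimal: B, C, D, E, G, H, I → 7.

7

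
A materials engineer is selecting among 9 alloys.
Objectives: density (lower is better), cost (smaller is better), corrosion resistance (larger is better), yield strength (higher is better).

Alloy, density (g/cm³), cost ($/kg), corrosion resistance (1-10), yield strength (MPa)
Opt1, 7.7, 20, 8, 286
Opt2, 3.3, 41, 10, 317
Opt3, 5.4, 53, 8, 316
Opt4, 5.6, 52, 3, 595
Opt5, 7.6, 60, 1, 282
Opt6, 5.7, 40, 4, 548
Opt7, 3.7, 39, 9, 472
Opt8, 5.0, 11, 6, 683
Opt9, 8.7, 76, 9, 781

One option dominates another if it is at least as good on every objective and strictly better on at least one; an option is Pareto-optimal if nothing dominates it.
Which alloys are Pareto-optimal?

Opt1: not dominated.
Opt2: not dominated (best density).
Opt3: dominated by Opt2 (density 3.3≤5.4, cost 41≤53, corrosion resistance 10≥8, yield strength 317≥316).
Opt4: dominated by Opt8 (density 5.0≤5.6, cost 11≤52, corrosion resistance 6≥3, yield strength 683≥595).
Opt5: dominated by Opt2 (density 3.3≤7.6, cost 41≤60, corrosion resistance 10≥1, yield strength 317≥282).
Opt6: dominated by Opt8 (density 5.0≤5.7, cost 11≤40, corrosion resistance 6≥4, yield strength 683≥548).
Opt7: not dominated.
Opt8: not dominated (best cost).
Opt9: not dominated (best yield strength).

Opt1, Opt2, Opt7, Opt8, Opt9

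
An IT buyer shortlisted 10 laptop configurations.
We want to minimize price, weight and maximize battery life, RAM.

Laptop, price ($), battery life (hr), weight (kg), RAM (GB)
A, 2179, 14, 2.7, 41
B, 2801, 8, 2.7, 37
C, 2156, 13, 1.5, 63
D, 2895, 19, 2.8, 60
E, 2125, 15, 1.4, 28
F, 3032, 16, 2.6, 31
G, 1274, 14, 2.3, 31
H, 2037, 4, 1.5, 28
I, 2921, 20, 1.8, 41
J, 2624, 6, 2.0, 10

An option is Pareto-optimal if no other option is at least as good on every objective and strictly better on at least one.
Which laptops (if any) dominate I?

none

A: worse on battery life (14 vs 20).
B: worse on battery life (8 vs 20).
C: worse on battery life (13 vs 20).
D: worse on battery life (19 vs 20).
E: worse on battery life (15 vs 20).
F: worse on price (3032 vs 2921).
G: worse on battery life (14 vs 20).
H: worse on battery life (4 vs 20).
J: worse on battery life (6 vs 20).
No option dominates I.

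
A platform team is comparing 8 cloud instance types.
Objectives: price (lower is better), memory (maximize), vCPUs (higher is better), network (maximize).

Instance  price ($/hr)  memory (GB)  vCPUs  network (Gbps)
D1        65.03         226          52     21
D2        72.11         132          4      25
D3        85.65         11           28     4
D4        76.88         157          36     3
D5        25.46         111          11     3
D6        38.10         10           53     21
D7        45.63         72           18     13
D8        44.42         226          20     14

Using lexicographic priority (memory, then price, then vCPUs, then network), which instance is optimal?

D8

First maximize memory: best is 226, kept {D1, D8}.
Then minimize price: best is 44.42, kept {D8}.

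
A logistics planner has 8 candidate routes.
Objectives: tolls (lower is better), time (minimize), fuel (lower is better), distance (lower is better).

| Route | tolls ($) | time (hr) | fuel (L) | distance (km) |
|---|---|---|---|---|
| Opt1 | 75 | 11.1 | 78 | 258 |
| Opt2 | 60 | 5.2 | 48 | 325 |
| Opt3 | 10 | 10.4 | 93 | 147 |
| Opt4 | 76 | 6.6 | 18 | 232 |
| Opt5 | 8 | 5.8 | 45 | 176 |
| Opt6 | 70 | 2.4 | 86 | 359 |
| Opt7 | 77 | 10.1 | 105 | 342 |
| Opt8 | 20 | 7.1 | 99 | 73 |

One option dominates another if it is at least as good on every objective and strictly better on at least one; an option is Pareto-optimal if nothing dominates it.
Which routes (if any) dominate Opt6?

none

Opt1: worse on tolls (75 vs 70).
Opt2: worse on time (5.2 vs 2.4).
Opt3: worse on time (10.4 vs 2.4).
Opt4: worse on tolls (76 vs 70).
Opt5: worse on time (5.8 vs 2.4).
Opt7: worse on tolls (77 vs 70).
Opt8: worse on time (7.1 vs 2.4).
No option dominates Opt6.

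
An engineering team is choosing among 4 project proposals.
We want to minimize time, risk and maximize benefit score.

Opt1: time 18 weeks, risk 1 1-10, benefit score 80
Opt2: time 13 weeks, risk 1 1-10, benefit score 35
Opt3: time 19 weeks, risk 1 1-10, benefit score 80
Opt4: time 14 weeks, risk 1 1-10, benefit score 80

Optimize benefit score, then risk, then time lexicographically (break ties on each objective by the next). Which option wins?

Opt4

First maximize benefit score: best is 80, kept {Opt1, Opt3, Opt4}.
Then minimize risk: best is 1, kept {Opt1, Opt3, Opt4}.
Then minimize time: best is 14, kept {Opt4}.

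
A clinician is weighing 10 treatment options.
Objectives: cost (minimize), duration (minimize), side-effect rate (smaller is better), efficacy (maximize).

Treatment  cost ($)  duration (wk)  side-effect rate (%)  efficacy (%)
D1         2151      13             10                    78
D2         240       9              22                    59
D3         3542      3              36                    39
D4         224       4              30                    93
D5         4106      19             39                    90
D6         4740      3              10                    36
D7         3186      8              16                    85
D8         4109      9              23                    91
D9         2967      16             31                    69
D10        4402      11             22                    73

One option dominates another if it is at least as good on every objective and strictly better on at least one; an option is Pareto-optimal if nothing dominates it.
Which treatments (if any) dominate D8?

D1: worse on duration (13 vs 9).
D2: worse on efficacy (59 vs 91).
D3: worse on side-effect rate (36 vs 23).
D4: worse on side-effect rate (30 vs 23).
D5: worse on duration (19 vs 9).
D6: worse on cost (4740 vs 4109).
D7: worse on efficacy (85 vs 91).
D9: worse on duration (16 vs 9).
D10: worse on cost (4402 vs 4109).
No option dominates D8.

none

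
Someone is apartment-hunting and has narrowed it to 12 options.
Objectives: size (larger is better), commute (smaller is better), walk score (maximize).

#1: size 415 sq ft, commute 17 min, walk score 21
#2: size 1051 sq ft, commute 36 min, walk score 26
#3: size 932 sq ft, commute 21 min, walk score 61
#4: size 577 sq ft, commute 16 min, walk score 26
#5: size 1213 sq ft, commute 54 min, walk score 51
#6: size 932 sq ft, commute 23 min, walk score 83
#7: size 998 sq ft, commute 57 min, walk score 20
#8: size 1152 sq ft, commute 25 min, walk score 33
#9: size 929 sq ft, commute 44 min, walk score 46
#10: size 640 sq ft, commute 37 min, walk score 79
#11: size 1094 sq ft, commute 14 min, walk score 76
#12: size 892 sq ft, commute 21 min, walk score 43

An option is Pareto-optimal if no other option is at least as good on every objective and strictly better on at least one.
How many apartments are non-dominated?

#1: dominated by #4 (size 577≥415, commute 16≤17, walk score 26≥21).
#2: dominated by #8 (size 1152≥1051, commute 25≤36, walk score 33≥26).
#3: dominated by #11 (size 1094≥932, commute 14≤21, walk score 76≥61).
#4: dominated by #11 (size 1094≥577, commute 14≤16, walk score 76≥26).
#5: not dominated (best size).
#6: not dominated (best walk score).
#7: dominated by #2 (size 1051≥998, commute 36≤57, walk score 26≥20).
#8: not dominated.
#9: dominated by #3 (size 932≥929, commute 21≤44, walk score 61≥46).
#10: dominated by #6 (size 932≥640, commute 23≤37, walk score 83≥79).
#11: not dominated (best commute).
#12: dominated by #3 (size 932≥892, commute 21≤21, walk score 61≥43).
Pareto-optimal: #5, #6, #8, #11 → 4.

4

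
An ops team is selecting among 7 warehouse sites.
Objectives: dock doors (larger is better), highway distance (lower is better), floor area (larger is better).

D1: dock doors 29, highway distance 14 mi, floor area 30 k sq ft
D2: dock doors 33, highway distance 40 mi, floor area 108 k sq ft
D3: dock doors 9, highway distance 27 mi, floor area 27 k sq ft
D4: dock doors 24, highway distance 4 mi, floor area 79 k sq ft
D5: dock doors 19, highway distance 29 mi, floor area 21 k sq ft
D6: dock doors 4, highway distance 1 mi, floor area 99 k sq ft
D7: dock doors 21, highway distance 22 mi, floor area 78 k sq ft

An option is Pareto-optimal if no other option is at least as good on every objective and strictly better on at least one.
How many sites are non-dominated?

4

D1: not dominated.
D2: not dominated (best dock doors).
D3: dominated by D1 (dock doors 29≥9, highway distance 14≤27, floor area 30≥27).
D4: not dominated.
D5: dominated by D1 (dock doors 29≥19, highway distance 14≤29, floor area 30≥21).
D6: not dominated (best highway distance).
D7: dominated by D4 (dock doors 24≥21, highway distance 4≤22, floor area 79≥78).
Pareto-optimal: D1, D2, D4, D6 → 4.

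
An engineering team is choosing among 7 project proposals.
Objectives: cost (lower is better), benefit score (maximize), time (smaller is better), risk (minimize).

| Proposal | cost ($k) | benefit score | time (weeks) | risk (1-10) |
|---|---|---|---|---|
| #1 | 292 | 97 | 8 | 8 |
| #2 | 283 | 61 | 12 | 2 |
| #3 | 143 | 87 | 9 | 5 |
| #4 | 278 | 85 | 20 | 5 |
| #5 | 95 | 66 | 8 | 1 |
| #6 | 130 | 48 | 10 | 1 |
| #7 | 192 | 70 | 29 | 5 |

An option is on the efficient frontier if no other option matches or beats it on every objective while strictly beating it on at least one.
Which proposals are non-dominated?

#1, #3, #5

#1: not dominated (best benefit score).
#2: dominated by #5 (cost 95≤283, benefit score 66≥61, time 8≤12, risk 1≤2).
#3: not dominated.
#4: dominated by #3 (cost 143≤278, benefit score 87≥85, time 9≤20, risk 5≤5).
#5: not dominated (best cost).
#6: dominated by #5 (cost 95≤130, benefit score 66≥48, time 8≤10, risk 1≤1).
#7: dominated by #3 (cost 143≤192, benefit score 87≥70, time 9≤29, risk 5≤5).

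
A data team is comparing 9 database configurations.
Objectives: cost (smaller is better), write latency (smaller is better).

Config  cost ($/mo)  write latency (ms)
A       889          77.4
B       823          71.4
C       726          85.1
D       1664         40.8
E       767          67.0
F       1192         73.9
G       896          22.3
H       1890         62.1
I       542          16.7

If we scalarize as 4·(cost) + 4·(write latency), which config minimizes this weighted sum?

I

A: 4·889 + 4·77.4 = 3865.6
B: 4·823 + 4·71.4 = 3577.6
C: 4·726 + 4·85.1 = 3244.4
D: 4·1664 + 4·40.8 = 6819.2
E: 4·767 + 4·67.0 = 3336.0
F: 4·1192 + 4·73.9 = 5063.6
G: 4·896 + 4·22.3 = 3673.2
H: 4·1890 + 4·62.1 = 7808.4
I: 4·542 + 4·16.7 = 2234.8
Lowest: I at 2234.8.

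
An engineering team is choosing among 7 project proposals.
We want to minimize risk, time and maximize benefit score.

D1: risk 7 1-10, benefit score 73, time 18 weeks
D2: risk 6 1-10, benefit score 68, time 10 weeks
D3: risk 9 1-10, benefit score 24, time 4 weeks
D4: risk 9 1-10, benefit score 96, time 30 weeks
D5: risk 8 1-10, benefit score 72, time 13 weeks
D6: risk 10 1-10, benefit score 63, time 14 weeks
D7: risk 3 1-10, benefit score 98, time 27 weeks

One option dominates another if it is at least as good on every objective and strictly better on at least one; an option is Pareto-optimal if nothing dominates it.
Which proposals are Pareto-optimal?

D1: not dominated.
D2: not dominated.
D3: not dominated (best time).
D4: dominated by D7 (risk 3≤9, benefit score 98≥96, time 27≤30).
D5: not dominated.
D6: dominated by D2 (risk 6≤10, benefit score 68≥63, time 10≤14).
D7: not dominated (best risk).

D1, D2, D3, D5, D7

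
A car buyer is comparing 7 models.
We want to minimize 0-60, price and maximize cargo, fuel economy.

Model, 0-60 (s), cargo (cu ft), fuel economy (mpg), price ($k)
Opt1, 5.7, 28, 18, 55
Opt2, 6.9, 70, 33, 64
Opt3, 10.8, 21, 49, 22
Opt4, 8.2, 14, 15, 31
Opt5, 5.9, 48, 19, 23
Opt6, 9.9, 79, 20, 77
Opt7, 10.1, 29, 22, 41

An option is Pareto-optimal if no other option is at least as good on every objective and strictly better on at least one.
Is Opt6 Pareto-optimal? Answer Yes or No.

Yes

Opt1: worse on cargo (28 vs 79).
Opt2: worse on cargo (70 vs 79).
Opt3: worse on 0-60 (10.8 vs 9.9).
Opt4: worse on cargo (14 vs 79).
Opt5: worse on cargo (48 vs 79).
Opt7: worse on 0-60 (10.1 vs 9.9).
No option is at least as good as Opt6 on every objective and strictly better on one.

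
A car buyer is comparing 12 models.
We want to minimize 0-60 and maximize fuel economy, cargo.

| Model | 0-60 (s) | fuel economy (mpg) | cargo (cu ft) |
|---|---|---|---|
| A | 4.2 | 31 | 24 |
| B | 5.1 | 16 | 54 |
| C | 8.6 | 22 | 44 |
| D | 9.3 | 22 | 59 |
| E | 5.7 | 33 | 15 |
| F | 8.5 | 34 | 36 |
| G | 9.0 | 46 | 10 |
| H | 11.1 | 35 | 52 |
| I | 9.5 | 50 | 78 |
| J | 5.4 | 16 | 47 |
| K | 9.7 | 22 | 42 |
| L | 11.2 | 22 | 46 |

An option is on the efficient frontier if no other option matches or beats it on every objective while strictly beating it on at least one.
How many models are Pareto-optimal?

A: not dominated (best 0-60).
B: not dominated.
C: not dominated.
D: not dominated.
E: not dominated.
F: not dominated.
G: not dominated.
H: dominated by I (0-60 9.5≤11.1, fuel economy 50≥35, cargo 78≥52).
I: not dominated (best fuel economy).
J: dominated by B (0-60 5.1≤5.4, fuel economy 16≥16, cargo 54≥47).
K: dominated by C (0-60 8.6≤9.7, fuel economy 22≥22, cargo 44≥42).
L: dominated by D (0-60 9.3≤11.2, fuel economy 22≥22, cargo 59≥46).
Pareto-optimal: A, B, C, D, E, F, G, I → 8.

8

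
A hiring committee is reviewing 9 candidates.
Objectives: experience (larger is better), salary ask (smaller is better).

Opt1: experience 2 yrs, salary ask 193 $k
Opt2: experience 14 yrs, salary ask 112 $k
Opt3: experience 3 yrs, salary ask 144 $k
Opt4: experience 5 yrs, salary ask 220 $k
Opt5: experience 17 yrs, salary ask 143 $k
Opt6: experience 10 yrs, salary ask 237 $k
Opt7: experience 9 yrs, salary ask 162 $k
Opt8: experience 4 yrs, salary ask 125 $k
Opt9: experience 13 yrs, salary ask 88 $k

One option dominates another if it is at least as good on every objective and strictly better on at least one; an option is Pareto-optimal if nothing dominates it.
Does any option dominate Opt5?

No

Opt1: worse on experience (2 vs 17).
Opt2: worse on experience (14 vs 17).
Opt3: worse on experience (3 vs 17).
Opt4: worse on experience (5 vs 17).
Opt6: worse on experience (10 vs 17).
Opt7: worse on experience (9 vs 17).
Opt8: worse on experience (4 vs 17).
Opt9: worse on experience (13 vs 17).
No option is at least as good as Opt5 on every objective and strictly better on one.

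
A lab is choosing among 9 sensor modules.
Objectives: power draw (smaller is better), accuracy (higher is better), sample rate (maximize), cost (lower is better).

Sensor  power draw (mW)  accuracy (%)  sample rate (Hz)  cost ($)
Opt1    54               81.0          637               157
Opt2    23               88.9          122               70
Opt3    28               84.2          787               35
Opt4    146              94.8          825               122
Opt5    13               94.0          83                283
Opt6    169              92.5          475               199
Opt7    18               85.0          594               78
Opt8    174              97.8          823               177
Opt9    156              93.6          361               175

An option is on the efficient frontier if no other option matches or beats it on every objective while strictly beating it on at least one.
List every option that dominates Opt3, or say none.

Opt1: worse on power draw (54 vs 28).
Opt2: worse on sample rate (122 vs 787).
Opt4: worse on power draw (146 vs 28).
Opt5: worse on sample rate (83 vs 787).
Opt6: worse on power draw (169 vs 28).
Opt7: worse on sample rate (594 vs 787).
Opt8: worse on power draw (174 vs 28).
Opt9: worse on power draw (156 vs 28).
No option dominates Opt3.

none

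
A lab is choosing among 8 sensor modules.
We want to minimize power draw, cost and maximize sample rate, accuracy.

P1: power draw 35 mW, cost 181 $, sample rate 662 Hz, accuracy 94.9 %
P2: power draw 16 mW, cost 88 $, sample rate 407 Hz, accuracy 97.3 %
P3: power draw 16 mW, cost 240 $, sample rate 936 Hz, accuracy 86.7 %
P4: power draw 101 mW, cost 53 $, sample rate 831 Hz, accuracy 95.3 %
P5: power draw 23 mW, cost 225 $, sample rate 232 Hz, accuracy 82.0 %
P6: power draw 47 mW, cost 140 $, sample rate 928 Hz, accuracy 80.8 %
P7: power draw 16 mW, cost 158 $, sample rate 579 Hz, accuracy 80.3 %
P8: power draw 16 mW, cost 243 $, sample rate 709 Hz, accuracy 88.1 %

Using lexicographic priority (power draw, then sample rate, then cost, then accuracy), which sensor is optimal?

P3

First minimize power draw: best is 16, kept {P2, P3, P7, P8}.
Then maximize sample rate: best is 936, kept {P3}.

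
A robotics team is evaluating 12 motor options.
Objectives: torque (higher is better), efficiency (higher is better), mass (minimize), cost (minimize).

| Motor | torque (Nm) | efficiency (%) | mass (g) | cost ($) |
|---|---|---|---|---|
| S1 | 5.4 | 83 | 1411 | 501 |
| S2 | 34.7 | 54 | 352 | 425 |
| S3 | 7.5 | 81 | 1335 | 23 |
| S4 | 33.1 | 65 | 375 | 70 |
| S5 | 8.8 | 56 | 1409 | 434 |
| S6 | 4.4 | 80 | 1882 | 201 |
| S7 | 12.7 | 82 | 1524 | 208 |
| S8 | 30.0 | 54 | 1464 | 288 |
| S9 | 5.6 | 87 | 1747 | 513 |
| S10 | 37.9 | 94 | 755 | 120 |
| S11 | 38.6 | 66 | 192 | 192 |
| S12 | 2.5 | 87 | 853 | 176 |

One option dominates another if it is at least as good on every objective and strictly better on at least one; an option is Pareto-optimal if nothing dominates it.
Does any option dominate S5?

S4 vs S5: torque 33.1≥8.8, efficiency 65≥56, mass 375≤1409, cost 70≤434 — S4 is at least as good on every objective and strictly better on at least one, so S4 dominates S5.

Yes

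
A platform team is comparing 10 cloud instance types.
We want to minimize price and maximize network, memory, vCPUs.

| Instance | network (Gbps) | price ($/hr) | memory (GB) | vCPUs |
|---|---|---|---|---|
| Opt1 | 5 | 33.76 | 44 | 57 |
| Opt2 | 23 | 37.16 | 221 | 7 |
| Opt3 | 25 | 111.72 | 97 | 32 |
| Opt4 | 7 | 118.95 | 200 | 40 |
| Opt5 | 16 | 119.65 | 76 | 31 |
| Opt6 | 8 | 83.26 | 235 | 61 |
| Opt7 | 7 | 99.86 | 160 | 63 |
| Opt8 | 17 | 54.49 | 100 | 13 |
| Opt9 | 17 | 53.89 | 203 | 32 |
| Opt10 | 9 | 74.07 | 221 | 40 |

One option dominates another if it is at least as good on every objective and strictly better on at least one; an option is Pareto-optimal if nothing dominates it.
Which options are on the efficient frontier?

Opt1: not dominated (best price).
Opt2: not dominated.
Opt3: not dominated (best network).
Opt4: dominated by Opt6 (network 8≥7, price 83.26≤118.95, memory 235≥200, vCPUs 61≥40).
Opt5: dominated by Opt3 (network 25≥16, price 111.72≤119.65, memory 97≥76, vCPUs 32≥31).
Opt6: not dominated (best memory).
Opt7: not dominated (best vCPUs).
Opt8: dominated by Opt9 (network 17≥17, price 53.89≤54.49, memory 203≥100, vCPUs 32≥13).
Opt9: not dominated.
Opt10: not dominated.

Opt1, Opt2, Opt3, Opt6, Opt7, Opt9, Opt10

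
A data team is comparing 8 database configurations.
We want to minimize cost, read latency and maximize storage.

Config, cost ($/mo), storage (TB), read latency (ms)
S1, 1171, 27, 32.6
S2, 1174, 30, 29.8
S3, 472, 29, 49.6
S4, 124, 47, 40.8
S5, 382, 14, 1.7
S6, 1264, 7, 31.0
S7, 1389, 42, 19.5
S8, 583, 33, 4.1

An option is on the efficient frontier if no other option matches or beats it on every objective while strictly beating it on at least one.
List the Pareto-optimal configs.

S1: dominated by S8 (cost 583≤1171, storage 33≥27, read latency 4.1≤32.6).
S2: dominated by S8 (cost 583≤1174, storage 33≥30, read latency 4.1≤29.8).
S3: dominated by S4 (cost 124≤472, storage 47≥29, read latency 40.8≤49.6).
S4: not dominated (best cost).
S5: not dominated (best read latency).
S6: dominated by S2 (cost 1174≤1264, storage 30≥7, read latency 29.8≤31.0).
S7: not dominated.
S8: not dominated.

S4, S5, S7, S8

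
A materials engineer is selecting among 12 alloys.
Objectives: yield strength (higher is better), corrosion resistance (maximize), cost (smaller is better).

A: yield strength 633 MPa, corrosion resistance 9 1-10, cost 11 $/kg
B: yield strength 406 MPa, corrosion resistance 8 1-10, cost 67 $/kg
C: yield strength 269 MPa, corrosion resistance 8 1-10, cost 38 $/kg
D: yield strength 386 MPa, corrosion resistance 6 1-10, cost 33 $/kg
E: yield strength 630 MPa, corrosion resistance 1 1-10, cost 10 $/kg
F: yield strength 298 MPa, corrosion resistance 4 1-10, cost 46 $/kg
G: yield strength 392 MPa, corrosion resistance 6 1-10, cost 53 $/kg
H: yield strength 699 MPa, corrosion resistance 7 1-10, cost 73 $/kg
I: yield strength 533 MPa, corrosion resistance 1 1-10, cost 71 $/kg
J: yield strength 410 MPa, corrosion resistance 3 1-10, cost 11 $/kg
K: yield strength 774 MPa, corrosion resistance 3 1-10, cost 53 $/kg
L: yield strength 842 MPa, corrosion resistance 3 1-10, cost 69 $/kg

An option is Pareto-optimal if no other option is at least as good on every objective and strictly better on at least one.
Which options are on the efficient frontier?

A: not dominated (best corrosion resistance).
B: dominated by A (yield strength 633≥406, corrosion resistance 9≥8, cost 11≤67).
C: dominated by A (yield strength 633≥269, corrosion resistance 9≥8, cost 11≤38).
D: dominated by A (yield strength 633≥386, corrosion resistance 9≥6, cost 11≤33).
E: not dominated (best cost).
F: dominated by A (yield strength 633≥298, corrosion resistance 9≥4, cost 11≤46).
G: dominated by A (yield strength 633≥392, corrosion resistance 9≥6, cost 11≤53).
H: not dominated.
I: dominated by A (yield strength 633≥533, corrosion resistance 9≥1, cost 11≤71).
J: dominated by A (yield strength 633≥410, corrosion resistance 9≥3, cost 11≤11).
K: not dominated.
L: not dominated (best yield strength).

A, E, H, K, L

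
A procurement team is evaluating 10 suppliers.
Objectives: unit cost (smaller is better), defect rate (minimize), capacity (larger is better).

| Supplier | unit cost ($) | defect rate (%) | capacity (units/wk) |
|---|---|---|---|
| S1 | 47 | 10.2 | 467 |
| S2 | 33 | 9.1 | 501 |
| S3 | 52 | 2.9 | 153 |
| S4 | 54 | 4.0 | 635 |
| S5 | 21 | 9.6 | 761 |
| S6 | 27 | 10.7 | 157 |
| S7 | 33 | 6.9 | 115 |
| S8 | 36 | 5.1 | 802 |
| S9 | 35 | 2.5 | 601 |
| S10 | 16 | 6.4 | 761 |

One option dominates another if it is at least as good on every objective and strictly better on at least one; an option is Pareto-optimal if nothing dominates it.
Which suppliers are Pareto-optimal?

S1: dominated by S2 (unit cost 33≤47, defect rate 9.1≤10.2, capacity 501≥467).
S2: dominated by S10 (unit cost 16≤33, defect rate 6.4≤9.1, capacity 761≥501).
S3: dominated by S9 (unit cost 35≤52, defect rate 2.5≤2.9, capacity 601≥153).
S4: not dominated.
S5: dominated by S10 (unit cost 16≤21, defect rate 6.4≤9.6, capacity 761≥761).
S6: dominated by S5 (unit cost 21≤27, defect rate 9.6≤10.7, capacity 761≥157).
S7: dominated by S10 (unit cost 16≤33, defect rate 6.4≤6.9, capacity 761≥115).
S8: not dominated (best capacity).
S9: not dominated (best defect rate).
S10: not dominated (best unit cost).

S4, S8, S9, S10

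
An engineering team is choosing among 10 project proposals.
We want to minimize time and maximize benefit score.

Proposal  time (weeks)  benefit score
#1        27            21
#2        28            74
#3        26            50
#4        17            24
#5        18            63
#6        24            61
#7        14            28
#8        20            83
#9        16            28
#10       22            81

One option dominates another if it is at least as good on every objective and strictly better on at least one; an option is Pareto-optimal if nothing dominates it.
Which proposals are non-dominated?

#1: dominated by #3 (time 26≤27, benefit score 50≥21).
#2: dominated by #8 (time 20≤28, benefit score 83≥74).
#3: dominated by #5 (time 18≤26, benefit score 63≥50).
#4: dominated by #7 (time 14≤17, benefit score 28≥24).
#5: not dominated.
#6: dominated by #5 (time 18≤24, benefit score 63≥61).
#7: not dominated (best time).
#8: not dominated (best benefit score).
#9: dominated by #7 (time 14≤16, benefit score 28≥28).
#10: dominated by #8 (time 20≤22, benefit score 83≥81).

#5, #7, #8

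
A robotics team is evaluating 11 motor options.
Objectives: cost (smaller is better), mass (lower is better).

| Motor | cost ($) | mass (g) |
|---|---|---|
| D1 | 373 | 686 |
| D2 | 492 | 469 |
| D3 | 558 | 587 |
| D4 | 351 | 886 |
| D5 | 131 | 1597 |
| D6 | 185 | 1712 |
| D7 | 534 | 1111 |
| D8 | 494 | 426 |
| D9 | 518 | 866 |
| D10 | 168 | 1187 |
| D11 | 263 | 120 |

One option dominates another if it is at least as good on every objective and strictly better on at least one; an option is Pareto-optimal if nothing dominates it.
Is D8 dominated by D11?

Yes

D11 vs D8: cost 263≤494, mass 120≤426 — D11 is at least as good on every objective with at least one strict improvement.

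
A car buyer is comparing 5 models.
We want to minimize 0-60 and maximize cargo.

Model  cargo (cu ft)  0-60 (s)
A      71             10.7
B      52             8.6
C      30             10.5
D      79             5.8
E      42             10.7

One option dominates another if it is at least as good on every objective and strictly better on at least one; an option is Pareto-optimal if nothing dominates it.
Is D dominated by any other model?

A: worse on cargo (71 vs 79).
B: worse on cargo (52 vs 79).
C: worse on cargo (30 vs 79).
E: worse on cargo (42 vs 79).
No option is at least as good as D on every objective and strictly better on one.

No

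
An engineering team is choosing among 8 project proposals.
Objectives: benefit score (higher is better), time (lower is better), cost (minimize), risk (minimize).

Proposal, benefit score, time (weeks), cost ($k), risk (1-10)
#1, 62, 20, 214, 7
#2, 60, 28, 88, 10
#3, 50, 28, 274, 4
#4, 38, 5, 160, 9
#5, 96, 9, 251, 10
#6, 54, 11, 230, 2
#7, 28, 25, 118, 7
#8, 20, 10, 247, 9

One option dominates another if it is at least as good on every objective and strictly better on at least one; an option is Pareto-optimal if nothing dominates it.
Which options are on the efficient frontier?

#1: not dominated.
#2: not dominated (best cost).
#3: dominated by #6 (benefit score 54≥50, time 11≤28, cost 230≤274, risk 2≤4).
#4: not dominated (best time).
#5: not dominated (best benefit score).
#6: not dominated (best risk).
#7: not dominated.
#8: dominated by #4 (benefit score 38≥20, time 5≤10, cost 160≤247, risk 9≤9).

#1, #2, #4, #5, #6, #7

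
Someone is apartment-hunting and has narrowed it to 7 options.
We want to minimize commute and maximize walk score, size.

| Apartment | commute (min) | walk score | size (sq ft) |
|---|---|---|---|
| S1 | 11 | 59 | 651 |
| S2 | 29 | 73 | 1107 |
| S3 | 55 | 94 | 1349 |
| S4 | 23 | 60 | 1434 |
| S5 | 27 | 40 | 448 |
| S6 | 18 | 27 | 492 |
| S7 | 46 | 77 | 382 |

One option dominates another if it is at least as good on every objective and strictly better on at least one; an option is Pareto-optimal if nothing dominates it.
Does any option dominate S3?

No

S1: worse on walk score (59 vs 94).
S2: worse on walk score (73 vs 94).
S4: worse on walk score (60 vs 94).
S5: worse on walk score (40 vs 94).
S6: worse on walk score (27 vs 94).
S7: worse on walk score (77 vs 94).
No option is at least as good as S3 on every objective and strictly better on one.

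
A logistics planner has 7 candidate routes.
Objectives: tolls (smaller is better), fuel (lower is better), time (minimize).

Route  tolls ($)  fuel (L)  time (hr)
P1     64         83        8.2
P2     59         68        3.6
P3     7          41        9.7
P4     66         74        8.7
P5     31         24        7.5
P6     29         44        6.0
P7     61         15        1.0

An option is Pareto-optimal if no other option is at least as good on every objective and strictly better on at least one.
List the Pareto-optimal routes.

P2, P3, P5, P6, P7

P1: dominated by P2 (tolls 59≤64, fuel 68≤83, time 3.6≤8.2).
P2: not dominated.
P3: not dominated (best tolls).
P4: dominated by P2 (tolls 59≤66, fuel 68≤74, time 3.6≤8.7).
P5: not dominated.
P6: not dominated.
P7: not dominated (best fuel).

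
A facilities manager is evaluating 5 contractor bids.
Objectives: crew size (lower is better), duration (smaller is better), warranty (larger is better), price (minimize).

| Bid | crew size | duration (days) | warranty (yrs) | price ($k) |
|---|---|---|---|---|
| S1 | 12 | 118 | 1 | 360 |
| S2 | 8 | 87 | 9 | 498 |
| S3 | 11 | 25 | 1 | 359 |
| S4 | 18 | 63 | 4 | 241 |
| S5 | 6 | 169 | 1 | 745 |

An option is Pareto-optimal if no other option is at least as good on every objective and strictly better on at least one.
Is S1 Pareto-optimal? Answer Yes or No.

S3 vs S1: crew size 11≤12, duration 25≤118, warranty 1≥1, price 359≤360 — S3 is at least as good on every objective and strictly better on at least one, so S3 dominates S1.

No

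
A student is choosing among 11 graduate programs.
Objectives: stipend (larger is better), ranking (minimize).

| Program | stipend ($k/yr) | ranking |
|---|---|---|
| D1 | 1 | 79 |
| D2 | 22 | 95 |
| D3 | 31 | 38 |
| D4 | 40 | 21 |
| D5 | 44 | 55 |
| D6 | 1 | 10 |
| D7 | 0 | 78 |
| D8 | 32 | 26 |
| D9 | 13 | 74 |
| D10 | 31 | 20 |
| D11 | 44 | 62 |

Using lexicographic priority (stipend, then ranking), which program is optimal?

D5

First maximize stipend: best is 44, kept {D5, D11}.
Then minimize ranking: best is 55, kept {D5}.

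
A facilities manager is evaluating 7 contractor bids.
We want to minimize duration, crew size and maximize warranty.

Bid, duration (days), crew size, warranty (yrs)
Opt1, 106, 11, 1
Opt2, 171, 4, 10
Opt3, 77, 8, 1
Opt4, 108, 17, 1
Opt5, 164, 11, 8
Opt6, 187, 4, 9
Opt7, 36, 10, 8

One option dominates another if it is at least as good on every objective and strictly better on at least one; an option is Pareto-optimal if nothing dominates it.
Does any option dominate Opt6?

Yes

Opt2 vs Opt6: duration 171≤187, crew size 4≤4, warranty 10≥9 — Opt2 is at least as good on every objective and strictly better on at least one, so Opt2 dominates Opt6.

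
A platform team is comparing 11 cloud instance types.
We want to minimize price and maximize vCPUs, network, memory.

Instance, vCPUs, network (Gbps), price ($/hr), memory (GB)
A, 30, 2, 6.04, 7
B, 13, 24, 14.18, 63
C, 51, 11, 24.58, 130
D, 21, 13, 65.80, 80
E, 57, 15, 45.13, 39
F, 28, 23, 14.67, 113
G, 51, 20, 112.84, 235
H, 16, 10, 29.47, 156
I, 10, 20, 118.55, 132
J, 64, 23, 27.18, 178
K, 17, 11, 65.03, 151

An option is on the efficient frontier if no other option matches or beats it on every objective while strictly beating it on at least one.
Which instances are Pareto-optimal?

A, B, C, F, G, J

A: not dominated (best price).
B: not dominated (best network).
C: not dominated.
D: dominated by F (vCPUs 28≥21, network 23≥13, price 14.67≤65.80, memory 113≥80).
E: dominated by J (vCPUs 64≥57, network 23≥15, price 27.18≤45.13, memory 178≥39).
F: not dominated.
G: not dominated (best memory).
H: dominated by J (vCPUs 64≥16, network 23≥10, price 27.18≤29.47, memory 178≥156).
I: dominated by G (vCPUs 51≥10, network 20≥20, price 112.84≤118.55, memory 235≥132).
J: not dominated (best vCPUs).
K: dominated by J (vCPUs 64≥17, network 23≥11, price 27.18≤65.03, memory 178≥151).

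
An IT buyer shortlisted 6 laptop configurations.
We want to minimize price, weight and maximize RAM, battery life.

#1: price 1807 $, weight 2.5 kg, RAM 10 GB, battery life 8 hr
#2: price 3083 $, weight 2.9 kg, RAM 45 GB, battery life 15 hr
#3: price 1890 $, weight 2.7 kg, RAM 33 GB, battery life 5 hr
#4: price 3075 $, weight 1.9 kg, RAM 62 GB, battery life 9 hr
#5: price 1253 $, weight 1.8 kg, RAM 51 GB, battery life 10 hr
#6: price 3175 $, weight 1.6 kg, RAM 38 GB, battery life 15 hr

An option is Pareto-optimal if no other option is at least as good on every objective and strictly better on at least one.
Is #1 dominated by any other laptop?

Yes

#5 vs #1: price 1253≤1807, weight 1.8≤2.5, RAM 51≥10, battery life 10≥8 — #5 is at least as good on every objective and strictly better on at least one, so #5 dominates #1.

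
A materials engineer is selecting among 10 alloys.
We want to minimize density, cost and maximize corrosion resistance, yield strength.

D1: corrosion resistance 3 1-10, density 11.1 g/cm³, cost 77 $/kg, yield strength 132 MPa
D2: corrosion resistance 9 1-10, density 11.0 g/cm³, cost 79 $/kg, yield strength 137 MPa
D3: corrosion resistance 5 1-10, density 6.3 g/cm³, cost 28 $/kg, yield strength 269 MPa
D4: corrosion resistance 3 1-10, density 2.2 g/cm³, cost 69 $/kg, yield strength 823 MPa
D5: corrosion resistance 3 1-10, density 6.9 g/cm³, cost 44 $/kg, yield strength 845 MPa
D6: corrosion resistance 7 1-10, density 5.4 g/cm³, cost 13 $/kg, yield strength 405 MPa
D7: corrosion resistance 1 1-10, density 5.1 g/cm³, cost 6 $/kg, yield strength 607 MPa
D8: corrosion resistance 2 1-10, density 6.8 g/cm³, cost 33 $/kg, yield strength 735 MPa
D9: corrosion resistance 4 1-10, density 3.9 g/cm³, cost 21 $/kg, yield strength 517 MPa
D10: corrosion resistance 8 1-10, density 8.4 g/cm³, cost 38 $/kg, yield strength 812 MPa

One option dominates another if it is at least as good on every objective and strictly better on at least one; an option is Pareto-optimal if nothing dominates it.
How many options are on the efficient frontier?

8

D1: dominated by D3 (corrosion resistance 5≥3, density 6.3≤11.1, cost 28≤77, yield strength 269≥132).
D2: not dominated (best corrosion resistance).
D3: dominated by D6 (corrosion resistance 7≥5, density 5.4≤6.3, cost 13≤28, yield strength 405≥269).
D4: not dominated (best density).
D5: not dominated (best yield strength).
D6: not dominated.
D7: not dominated (best cost).
D8: not dominated.
D9: not dominated.
D10: not dominated.
Pareto-optimal: D2, D4, D5, D6, D7, D8, D9, D10 → 8.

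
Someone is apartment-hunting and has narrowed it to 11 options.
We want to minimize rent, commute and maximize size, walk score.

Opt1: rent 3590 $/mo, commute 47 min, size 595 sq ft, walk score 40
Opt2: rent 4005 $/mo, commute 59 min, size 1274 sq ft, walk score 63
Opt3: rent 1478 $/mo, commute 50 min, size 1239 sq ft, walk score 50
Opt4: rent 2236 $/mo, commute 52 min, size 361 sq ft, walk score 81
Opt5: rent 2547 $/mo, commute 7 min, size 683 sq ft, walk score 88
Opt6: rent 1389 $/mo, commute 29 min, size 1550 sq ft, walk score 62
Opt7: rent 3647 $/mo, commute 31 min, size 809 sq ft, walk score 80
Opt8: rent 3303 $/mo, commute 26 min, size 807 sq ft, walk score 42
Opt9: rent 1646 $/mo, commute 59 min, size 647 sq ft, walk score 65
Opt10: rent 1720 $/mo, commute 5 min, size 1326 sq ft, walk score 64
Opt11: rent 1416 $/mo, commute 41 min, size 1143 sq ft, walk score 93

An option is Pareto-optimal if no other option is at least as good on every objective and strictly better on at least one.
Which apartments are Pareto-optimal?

Opt1: dominated by Opt5 (rent 2547≤3590, commute 7≤47, size 683≥595, walk score 88≥40).
Opt2: dominated by Opt10 (rent 1720≤4005, commute 5≤59, size 1326≥1274, walk score 64≥63).
Opt3: dominated by Opt6 (rent 1389≤1478, commute 29≤50, size 1550≥1239, walk score 62≥50).
Opt4: dominated by Opt11 (rent 1416≤2236, commute 41≤52, size 1143≥361, walk score 93≥81).
Opt5: not dominated.
Opt6: not dominated (best rent).
Opt7: not dominated.
Opt8: dominated by Opt10 (rent 1720≤3303, commute 5≤26, size 1326≥807, walk score 64≥42).
Opt9: dominated by Opt11 (rent 1416≤1646, commute 41≤59, size 1143≥647, walk score 93≥65).
Opt10: not dominated (best commute).
Opt11: not dominated (best walk score).

Opt5, Opt6, Opt7, Opt10, Opt11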